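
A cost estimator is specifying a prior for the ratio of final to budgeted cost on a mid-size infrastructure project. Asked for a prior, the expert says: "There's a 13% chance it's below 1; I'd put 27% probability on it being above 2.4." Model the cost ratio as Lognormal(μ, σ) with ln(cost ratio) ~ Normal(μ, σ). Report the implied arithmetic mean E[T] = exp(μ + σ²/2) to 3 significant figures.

E[T] ≈ 2

If T ~ Lognormal(μ,σ) then ln T ~ Normal(μ,σ), so the p-quantile of ln T is μ + z_p·σ.
ln(1) = 0 and ln(2.4) = 0.8755; z_{0.13} = -1.126, z_{0.73} = 0.6128.
σ = (0.8755 − 0)/(0.6128 − (-1.126)) = 0.503.
μ = 0 − (-1.126)·0.503 = 0.567.
E[T] = exp(μ + σ²/2) = exp(0.567 + 0.1267) = 2.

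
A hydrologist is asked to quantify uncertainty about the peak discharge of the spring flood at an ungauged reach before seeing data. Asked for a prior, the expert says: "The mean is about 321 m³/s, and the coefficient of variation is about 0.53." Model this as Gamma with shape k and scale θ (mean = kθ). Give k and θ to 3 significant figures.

k ≈ 3.56, θ ≈ 90.2

For Gamma(k, scale θ): mean = kθ, variance = kθ², so CV = 1/√k.
CV = 0.53, hence k = 1/CV² = 3.56.
Then θ = mean/k = 321/3.56 = 90.2.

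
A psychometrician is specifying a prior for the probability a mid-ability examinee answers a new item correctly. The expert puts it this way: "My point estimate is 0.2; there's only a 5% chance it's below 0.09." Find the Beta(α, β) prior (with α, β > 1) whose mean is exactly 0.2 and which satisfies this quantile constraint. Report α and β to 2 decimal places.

α ≈ 5.47, β ≈ 21.88

With mean 0.2 fixed, write α = 0.2s, β = 0.8s where s = α+β.
Need P(θ < 0.09) = 0.05 under Beta(0.2s, 0.8s). Normal approximation: (q−m)/√(m(1−m)/s) ≈ z_{0.05} = -1.64, so s ≈ 0.2·0.8·(-1.64)²/(0.09−0.2)² = 35.8.
At s = 35.8: P(θ<0.09) ≈ 0.028. Adjusting to match 0.05 gives s ≈ 27.35.
So α = 0.2·27.35 ≈ 5.47, β = 0.8·27.35 ≈ 21.88.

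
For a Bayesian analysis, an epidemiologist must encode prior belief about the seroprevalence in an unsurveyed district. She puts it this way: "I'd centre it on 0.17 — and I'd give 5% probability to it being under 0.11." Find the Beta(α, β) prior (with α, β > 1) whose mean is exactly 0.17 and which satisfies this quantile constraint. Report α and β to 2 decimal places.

With mean 0.17 fixed, write α = 0.17s, β = 0.83s where s = α+β.
Need P(θ < 0.11) = 0.05 under Beta(0.17s, 0.83s). Normal approximation: (q−m)/√(m(1−m)/s) ≈ z_{0.05} = -1.64, so s ≈ 0.17·0.83·(-1.64)²/(0.11−0.17)² = 106.0.
At s = 106.0: P(θ<0.11) ≈ 0.037. Adjusting to match 0.05 gives s ≈ 91.22.
So α = 0.17·91.22 ≈ 15.51, β = 0.83·91.22 ≈ 75.71.

α ≈ 15.51, β ≈ 75.71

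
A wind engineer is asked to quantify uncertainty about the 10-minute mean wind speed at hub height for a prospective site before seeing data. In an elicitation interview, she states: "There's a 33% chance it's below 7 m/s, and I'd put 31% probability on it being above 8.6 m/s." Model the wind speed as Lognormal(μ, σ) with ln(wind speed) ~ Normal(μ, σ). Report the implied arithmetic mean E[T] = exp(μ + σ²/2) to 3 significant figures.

If T ~ Lognormal(μ,σ) then ln T ~ Normal(μ,σ), so the p-quantile of ln T is μ + z_p·σ.
ln(7) = 1.946 and ln(8.6) = 2.152; z_{0.33} = -0.4399, z_{0.69} = 0.4959.
σ = (2.152 − 1.946)/(0.4959 − (-0.4399)) = 0.220.
μ = 1.946 − (-0.4399)·0.220 = 2.043.
E[T] = exp(μ + σ²/2) = exp(2.043 + 0.0242) = 7.9 m/s.

E[T] ≈ 7.9 m/s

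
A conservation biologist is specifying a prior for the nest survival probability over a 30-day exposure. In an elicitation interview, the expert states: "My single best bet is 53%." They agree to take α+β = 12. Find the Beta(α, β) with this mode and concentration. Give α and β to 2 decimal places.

For α,β > 1 the Beta mode is (α−1)/(α+β−2). With α+β = 12, the mode is (α−1)/10.
Set (α−1)/10 = 0.53 → α = 1 + 0.53·10 = 6.30.
β = 12 − α = 5.70.

α = 6.30, β = 5.70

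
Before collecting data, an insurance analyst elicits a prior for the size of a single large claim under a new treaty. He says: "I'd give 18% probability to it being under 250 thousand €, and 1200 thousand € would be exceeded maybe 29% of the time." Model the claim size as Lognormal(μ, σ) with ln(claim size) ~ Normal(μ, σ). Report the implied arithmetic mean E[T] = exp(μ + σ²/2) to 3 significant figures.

E[T] ≈ 1180 thousand €

If T ~ Lognormal(μ,σ) then ln T ~ Normal(μ,σ), so the p-quantile of ln T is μ + z_p·σ.
ln(250) = 5.521 and ln(1200) = 7.09; z_{0.18} = -0.9154, z_{0.71} = 0.5534.
σ = (7.09 − 5.521)/(0.5534 − (-0.9154)) = 1.068.
μ = 5.521 − (-0.9154)·1.068 = 6.499.
E[T] = exp(μ + σ²/2) = exp(6.499 + 0.5703) = 1180 thousand €.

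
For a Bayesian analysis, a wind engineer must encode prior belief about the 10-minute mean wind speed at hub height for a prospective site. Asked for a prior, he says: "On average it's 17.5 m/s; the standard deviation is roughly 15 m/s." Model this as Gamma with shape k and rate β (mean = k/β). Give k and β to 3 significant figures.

k ≈ 1.36, β ≈ 0.0778

For Gamma(k, rate β): mean = k/β, variance = k/β², so CV = 1/√k.
CV = SD/mean = 15/17.5 = 0.8571, hence k = 1/CV² = 1.36.
Then β = k/mean = 1.36/17.5 = 0.0778.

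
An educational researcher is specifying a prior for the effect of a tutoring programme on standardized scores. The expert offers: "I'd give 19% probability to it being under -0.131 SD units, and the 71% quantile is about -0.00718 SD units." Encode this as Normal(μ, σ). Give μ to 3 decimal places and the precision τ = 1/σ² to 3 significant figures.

μ = -0.055, τ = 134

The p-quantile of Normal(μ,σ) is μ + z_p·σ, with z_{0.19} = -0.8779 and z_{0.71} = 0.5534.
Eliminate σ: μ = (z₂·x₁ − z₁·x₂)/(z₂ − z₁) = (0.5534·-0.131 − (-0.8779)·-0.00718)/1.431 = -0.055.
Then σ = (x₂ − x₁)/(z₂ − z₁) = (-0.00718 − -0.131)/1.431 = 0.087.
Precision τ = 1/σ² = 1/0.08651² = 134.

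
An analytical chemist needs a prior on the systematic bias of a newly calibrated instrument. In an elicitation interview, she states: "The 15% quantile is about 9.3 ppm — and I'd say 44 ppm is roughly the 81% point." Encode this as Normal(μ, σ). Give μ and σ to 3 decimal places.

μ = 28.087, σ = 18.126

For Normal(μ,σ), the p-quantile is μ + z_p·σ. Here z_{0.15} = -1.036, z_{0.81} = 0.8779.
So 9.3 = μ − 1.036σ and 44 = μ + 0.8779σ.
Subtracting: σ = (44 − 9.3)/(0.8779 − (-1.036)) = 18.126.
Then μ = 9.3 − (-1.036)·18.126 = 28.087.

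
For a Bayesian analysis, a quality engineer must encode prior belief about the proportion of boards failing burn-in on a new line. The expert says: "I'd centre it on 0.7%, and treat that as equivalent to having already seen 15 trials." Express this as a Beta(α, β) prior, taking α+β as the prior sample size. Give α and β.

Under the effective-sample-size interpretation, Beta(α, β) has prior mean α/(α+β) and prior sample size α+β.
So α+β = 15 and α/(α+β) = 0.007, giving α = 0.007·15 = 0.105 and β = 15 − 0.105 = 14.895.

α = 0.105, β = 14.895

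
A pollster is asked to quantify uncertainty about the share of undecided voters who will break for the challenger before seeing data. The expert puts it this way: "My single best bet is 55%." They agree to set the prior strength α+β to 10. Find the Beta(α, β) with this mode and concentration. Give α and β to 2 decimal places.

α = 5.40, β = 4.60

For α,β > 1 the Beta mode is (α−1)/(α+β−2). With α+β = 10, the mode is (α−1)/8.
Set (α−1)/8 = 0.55 → α = 1 + 0.55·8 = 5.40.
β = 10 − α = 4.60.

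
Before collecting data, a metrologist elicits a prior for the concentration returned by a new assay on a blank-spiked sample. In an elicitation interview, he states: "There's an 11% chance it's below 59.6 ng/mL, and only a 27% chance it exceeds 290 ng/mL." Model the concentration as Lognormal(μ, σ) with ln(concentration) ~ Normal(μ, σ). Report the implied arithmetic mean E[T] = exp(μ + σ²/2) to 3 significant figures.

E[T] ≈ 248 ng/mL

If T ~ Lognormal(μ,σ) then ln T ~ Normal(μ,σ), so the p-quantile of ln T is μ + z_p·σ.
ln(59.6) = 4.088 and ln(290) = 5.67; z_{0.11} = -1.227, z_{0.73} = 0.6128.
σ = (5.67 − 4.088)/(0.6128 − (-1.227)) = 0.860.
μ = 4.088 − (-1.227)·0.860 = 5.143.
E[T] = exp(μ + σ²/2) = exp(5.143 + 0.3700) = 248 ng/mL.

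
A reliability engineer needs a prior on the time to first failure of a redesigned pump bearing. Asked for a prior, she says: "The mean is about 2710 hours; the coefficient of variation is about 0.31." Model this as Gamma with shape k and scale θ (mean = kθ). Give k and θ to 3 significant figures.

k ≈ 10.4, θ ≈ 260

For Gamma(k, scale θ): mean = kθ, variance = kθ², so CV = 1/√k.
CV = 0.31, hence k = 1/CV² = 10.4.
Then θ = mean/k = 2710/10.4 = 260.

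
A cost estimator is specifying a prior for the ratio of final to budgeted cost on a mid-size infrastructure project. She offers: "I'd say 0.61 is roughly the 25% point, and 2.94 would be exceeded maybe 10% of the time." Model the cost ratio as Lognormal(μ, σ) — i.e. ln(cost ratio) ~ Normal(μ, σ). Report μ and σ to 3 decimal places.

μ ≈ 0.048, σ ≈ 0.804

If T ~ Lognormal(μ,σ) then ln T ~ Normal(μ,σ), so the p-quantile of ln T is μ + z_p·σ.
ln(0.61) = -0.4943 and ln(2.94) = 1.078; z_{0.25} = -0.6745, z_{0.9} = 1.282.
σ = (1.078 − -0.4943)/(1.282 − (-0.6745)) = 0.804.
μ = -0.4943 − (-0.6745)·0.804 = 0.048.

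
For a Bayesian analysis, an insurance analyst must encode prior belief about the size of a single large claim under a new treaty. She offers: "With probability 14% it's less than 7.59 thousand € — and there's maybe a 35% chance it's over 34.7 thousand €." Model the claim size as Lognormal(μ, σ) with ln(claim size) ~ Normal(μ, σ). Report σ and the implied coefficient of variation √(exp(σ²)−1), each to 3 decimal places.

If T ~ Lognormal(μ,σ) then ln T ~ Normal(μ,σ), so the p-quantile of ln T is μ + z_p·σ.
ln(7.59) = 2.027 and ln(34.7) = 3.547; z_{0.14} = -1.08, z_{0.65} = 0.3853.
σ = (3.547 − 2.027)/(0.3853 − (-1.08)) = 1.037.
μ = 2.027 − (-1.08)·1.037 = 3.147.
CV = √(exp(σ²)−1) = √(exp(1.0754)−1) = 1.390.

σ ≈ 1.037, CV ≈ 1.390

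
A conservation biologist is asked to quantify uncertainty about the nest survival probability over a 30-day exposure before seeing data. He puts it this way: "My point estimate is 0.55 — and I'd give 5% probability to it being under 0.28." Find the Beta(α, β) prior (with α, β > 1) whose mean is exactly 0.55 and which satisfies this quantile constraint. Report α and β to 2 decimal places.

α ≈ 4.79, β ≈ 3.92

With mean 0.55 fixed, write α = 0.55s, β = 0.45s where s = α+β.
Need P(θ < 0.28) = 0.05 under Beta(0.55s, 0.45s). Normal approximation: (q−m)/√(m(1−m)/s) ≈ z_{0.05} = -1.64, so s ≈ 0.55·0.45·(-1.64)²/(0.28−0.55)² = 9.2.
At s = 9.2: P(θ<0.28) ≈ 0.045. Adjusting to match 0.05 gives s ≈ 8.71.
So α = 0.55·8.71 ≈ 4.79, β = 0.45·8.71 ≈ 3.92.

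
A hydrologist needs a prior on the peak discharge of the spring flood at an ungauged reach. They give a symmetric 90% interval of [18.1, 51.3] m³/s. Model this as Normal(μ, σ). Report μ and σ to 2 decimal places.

μ = 34.70, σ = 10.09

A symmetric 90% interval runs μ ± z·σ with z = 1.645.
Half-width = 16.6, so σ = 16.6/1.645 = 10.09.
μ is the interval midpoint, 34.70.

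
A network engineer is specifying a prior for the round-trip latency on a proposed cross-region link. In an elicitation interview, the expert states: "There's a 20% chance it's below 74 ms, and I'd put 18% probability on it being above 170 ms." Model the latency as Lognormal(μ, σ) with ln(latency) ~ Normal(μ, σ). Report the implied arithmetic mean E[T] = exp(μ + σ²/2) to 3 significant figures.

E[T] ≈ 123 ms

If T ~ Lognormal(μ,σ) then ln T ~ Normal(μ,σ), so the p-quantile of ln T is μ + z_p·σ.
ln(74) = 4.304 and ln(170) = 5.136; z_{0.2} = -0.8416, z_{0.82} = 0.9154.
σ = (5.136 − 4.304)/(0.9154 − (-0.8416)) = 0.473.
μ = 4.304 − (-0.8416)·0.473 = 4.702.
E[T] = exp(μ + σ²/2) = exp(4.702 + 0.1120) = 123 ms.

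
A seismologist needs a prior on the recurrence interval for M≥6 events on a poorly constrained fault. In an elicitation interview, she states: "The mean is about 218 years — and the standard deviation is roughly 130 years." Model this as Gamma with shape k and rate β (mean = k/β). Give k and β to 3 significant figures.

For Gamma(k, rate β): mean = k/β, variance = k/β², so CV = 1/√k.
CV = SD/mean = 130/218 = 0.5963, hence k = 1/CV² = 2.81.
Then β = k/mean = 2.81/218 = 0.0129.

k ≈ 2.81, β ≈ 0.0129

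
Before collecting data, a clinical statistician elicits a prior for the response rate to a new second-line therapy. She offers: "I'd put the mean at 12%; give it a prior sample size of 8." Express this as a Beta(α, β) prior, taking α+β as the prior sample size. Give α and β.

Under the effective-sample-size interpretation, Beta(α, β) has prior mean α/(α+β) and prior sample size α+β.
So α+β = 8 and α/(α+β) = 0.12, giving α = 0.12·8 = 0.96 and β = 8 − 0.96 = 7.04.

α = 0.96, β = 7.04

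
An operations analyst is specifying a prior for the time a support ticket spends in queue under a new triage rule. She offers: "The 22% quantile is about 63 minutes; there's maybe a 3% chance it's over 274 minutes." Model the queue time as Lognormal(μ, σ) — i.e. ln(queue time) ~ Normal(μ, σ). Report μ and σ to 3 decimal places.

μ ≈ 4.571, σ ≈ 0.554

If T ~ Lognormal(μ,σ) then ln T ~ Normal(μ,σ), so the p-quantile of ln T is μ + z_p·σ.
ln(63) = 4.143 and ln(274) = 5.613; z_{0.22} = -0.7722, z_{0.97} = 1.881.
σ = (5.613 − 4.143)/(1.881 − (-0.7722)) = 0.554.
μ = 4.143 − (-0.7722)·0.554 = 4.571.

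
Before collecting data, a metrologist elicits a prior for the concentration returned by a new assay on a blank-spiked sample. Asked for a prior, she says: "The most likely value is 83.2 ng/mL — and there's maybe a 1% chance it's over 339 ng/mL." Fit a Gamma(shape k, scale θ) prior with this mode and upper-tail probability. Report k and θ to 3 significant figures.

k ≈ 3.11, θ ≈ 39.5

Gamma(k,θ) with k>1 has mode (k−1)θ, so θ = 83.2/(k−1).
Need P(X < 339) = 0.99 with θ tied to k this way. Start at k = 2, θ = 83.2: P(X<339) ≈ 0.914.
Too low — raise k to concentrate. Iterating converges to k ≈ 3.11.
Then θ = 83.2/(3.11−1) ≈ 39.5.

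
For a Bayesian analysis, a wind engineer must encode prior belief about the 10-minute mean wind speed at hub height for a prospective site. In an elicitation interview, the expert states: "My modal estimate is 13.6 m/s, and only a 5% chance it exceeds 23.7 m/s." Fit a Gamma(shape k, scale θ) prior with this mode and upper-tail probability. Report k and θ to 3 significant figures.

Gamma(k,θ) with k>1 has mode (k−1)θ, so θ = 13.6/(k−1).
Need P(X < 23.7) = 0.95 with θ tied to k this way. Start at k = 2, θ = 13.6: P(X<23.7) ≈ 0.520.
Too low — raise k to concentrate. Iterating converges to k ≈ 10.
Then θ = 13.6/(10−1) ≈ 1.5.

k ≈ 10, θ ≈ 1.5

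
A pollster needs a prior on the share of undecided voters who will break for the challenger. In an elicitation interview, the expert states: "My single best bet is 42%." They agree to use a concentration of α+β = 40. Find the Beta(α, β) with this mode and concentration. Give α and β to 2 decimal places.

For α,β > 1 the Beta mode is (α−1)/(α+β−2). With α+β = 40, the mode is (α−1)/38.
Set (α−1)/38 = 0.42 → α = 1 + 0.42·38 = 16.96.
β = 40 − α = 23.04.

α = 16.96, β = 23.04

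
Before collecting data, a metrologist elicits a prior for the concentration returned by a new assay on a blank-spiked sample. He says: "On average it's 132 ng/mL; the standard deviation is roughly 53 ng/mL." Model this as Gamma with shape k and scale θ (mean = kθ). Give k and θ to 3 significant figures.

k ≈ 6.2, θ ≈ 21.3

For Gamma(k, scale θ): mean = kθ, variance = kθ², so CV = 1/√k.
CV = SD/mean = 53/132 = 0.4015, hence k = 1/CV² = 6.2.
Then θ = mean/k = 132/6.2 = 21.3.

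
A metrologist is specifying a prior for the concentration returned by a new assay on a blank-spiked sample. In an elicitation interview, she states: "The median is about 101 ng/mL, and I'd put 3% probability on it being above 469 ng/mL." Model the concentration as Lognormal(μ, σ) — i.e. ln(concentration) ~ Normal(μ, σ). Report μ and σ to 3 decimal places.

If T ~ Lognormal(μ,σ) then ln T ~ Normal(μ,σ), so the p-quantile of ln T is μ + z_p·σ.
ln(101) = 4.615 and ln(469) = 6.151; z_{0.5} = 0, z_{0.97} = 1.881.
σ = (6.151 − 4.615)/(1.881 − (0)) = 0.816.
μ = 4.615 − (0)·0.816 = 4.615.

μ ≈ 4.615, σ ≈ 0.816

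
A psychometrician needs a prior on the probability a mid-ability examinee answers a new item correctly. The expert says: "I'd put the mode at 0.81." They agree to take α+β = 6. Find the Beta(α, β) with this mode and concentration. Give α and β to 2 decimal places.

α = 4.24, β = 1.76

For α,β > 1 the Beta mode is (α−1)/(α+β−2). With α+β = 6, the mode is (α−1)/4.
Set (α−1)/4 = 0.81 → α = 1 + 0.81·4 = 4.24.
β = 6 − α = 1.76.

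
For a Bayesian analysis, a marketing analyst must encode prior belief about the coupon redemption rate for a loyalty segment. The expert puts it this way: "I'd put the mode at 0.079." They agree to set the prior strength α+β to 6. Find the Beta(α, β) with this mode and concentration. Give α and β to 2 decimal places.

α = 1.32, β = 4.68

For α,β > 1 the Beta mode is (α−1)/(α+β−2). With α+β = 6, the mode is (α−1)/4.
Set (α−1)/4 = 0.079 → α = 1 + 0.079·4 = 1.32.
β = 6 − α = 4.68.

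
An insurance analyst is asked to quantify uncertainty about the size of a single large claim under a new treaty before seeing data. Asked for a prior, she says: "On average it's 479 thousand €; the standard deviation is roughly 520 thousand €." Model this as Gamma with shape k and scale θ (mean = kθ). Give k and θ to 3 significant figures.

For Gamma(k, scale θ): mean = kθ, variance = kθ², so CV = 1/√k.
CV = SD/mean = 520/479 = 1.086, hence k = 1/CV² = 0.849.
Then θ = mean/k = 479/0.849 = 565.

k ≈ 0.849, θ ≈ 565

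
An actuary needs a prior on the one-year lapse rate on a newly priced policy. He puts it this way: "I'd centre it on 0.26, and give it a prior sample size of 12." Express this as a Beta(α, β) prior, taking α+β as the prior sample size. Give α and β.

α = 3.12, β = 8.88

Under the effective-sample-size interpretation, Beta(α, β) has prior mean α/(α+β) and prior sample size α+β.
So α+β = 12 and α/(α+β) = 0.26, giving α = 0.26·12 = 3.12 and β = 12 − 3.12 = 8.88.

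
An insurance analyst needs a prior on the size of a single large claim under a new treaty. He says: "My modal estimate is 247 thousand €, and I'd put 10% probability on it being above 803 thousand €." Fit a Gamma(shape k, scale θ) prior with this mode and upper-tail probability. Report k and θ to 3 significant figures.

Gamma(k,θ) with k>1 has mode (k−1)θ, so θ = 247/(k−1).
Need P(X < 803) = 0.9 with θ tied to k this way. Start at k = 2, θ = 247: P(X<803) ≈ 0.835.
Too low — raise k to concentrate. Iterating converges to k ≈ 2.36.
Then θ = 247/(2.36−1) ≈ 182.

k ≈ 2.36, θ ≈ 182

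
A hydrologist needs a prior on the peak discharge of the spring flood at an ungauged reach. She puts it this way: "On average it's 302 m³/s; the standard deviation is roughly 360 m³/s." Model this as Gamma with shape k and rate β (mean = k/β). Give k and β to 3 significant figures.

k ≈ 0.704, β ≈ 0.00233

For Gamma(k, rate β): mean = k/β, variance = k/β², so CV = 1/√k.
CV = SD/mean = 360/302 = 1.192, hence k = 1/CV² = 0.704.
Then β = k/mean = 0.704/302 = 0.00233.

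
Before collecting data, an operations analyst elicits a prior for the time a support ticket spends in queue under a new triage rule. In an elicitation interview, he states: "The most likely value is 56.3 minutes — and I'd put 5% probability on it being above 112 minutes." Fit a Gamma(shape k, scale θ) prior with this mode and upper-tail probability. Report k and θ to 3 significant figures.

Gamma(k,θ) with k>1 has mode (k−1)θ, so θ = 56.3/(k−1).
Need P(X < 112) = 0.95 with θ tied to k this way. Start at k = 2, θ = 56.3: P(X<112) ≈ 0.591.
Too low — raise k to concentrate. Iterating converges to k ≈ 6.86.
Then θ = 56.3/(6.86−1) ≈ 9.61.

k ≈ 6.86, θ ≈ 9.61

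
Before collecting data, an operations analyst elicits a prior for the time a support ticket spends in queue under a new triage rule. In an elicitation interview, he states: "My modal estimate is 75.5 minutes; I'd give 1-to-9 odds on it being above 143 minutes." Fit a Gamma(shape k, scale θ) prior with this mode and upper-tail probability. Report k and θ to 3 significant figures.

k ≈ 5.69, θ ≈ 16.1

Gamma(k,θ) with k>1 has mode (k−1)θ, so θ = 75.5/(k−1).
Need P(X < 143) = 0.9 with θ tied to k this way. Start at k = 2, θ = 75.5: P(X<143) ≈ 0.565.
Too low — raise k to concentrate. Iterating converges to k ≈ 5.69.
Then θ = 75.5/(5.69−1) ≈ 16.1.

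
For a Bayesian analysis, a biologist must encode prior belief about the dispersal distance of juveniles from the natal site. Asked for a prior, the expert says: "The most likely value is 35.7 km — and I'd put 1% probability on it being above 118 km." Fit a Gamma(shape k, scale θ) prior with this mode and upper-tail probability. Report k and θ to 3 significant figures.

Gamma(k,θ) with k>1 has mode (k−1)θ, so θ = 35.7/(k−1).
Need P(X < 118) = 0.99 with θ tied to k this way. Start at k = 2, θ = 35.7: P(X<118) ≈ 0.842.
Too low — raise k to concentrate. Iterating converges to k ≈ 4.08.
Then θ = 35.7/(4.08−1) ≈ 11.6.

k ≈ 4.08, θ ≈ 11.6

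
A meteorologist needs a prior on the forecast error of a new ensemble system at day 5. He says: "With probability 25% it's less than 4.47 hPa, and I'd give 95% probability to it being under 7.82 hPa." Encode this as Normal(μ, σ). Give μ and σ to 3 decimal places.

For Normal(μ,σ), the p-quantile is μ + z_p·σ. Here z_{0.25} = -0.6745, z_{0.95} = 1.645.
So 4.47 = μ − 0.6745σ and 7.82 = μ + 1.645σ.
Subtracting: σ = (7.82 − 4.47)/(1.645 − (-0.6745)) = 1.444.
Then μ = 4.47 − (-0.6745)·1.444 = 5.444.

μ = 5.444, σ = 1.444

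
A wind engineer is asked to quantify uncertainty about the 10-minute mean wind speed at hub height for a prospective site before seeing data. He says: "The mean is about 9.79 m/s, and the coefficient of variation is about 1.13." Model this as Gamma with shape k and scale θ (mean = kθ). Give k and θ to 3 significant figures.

For Gamma(k, scale θ): mean = kθ, variance = kθ², so CV = 1/√k.
CV = 1.13, hence k = 1/CV² = 0.783.
Then θ = mean/k = 9.79/0.783 = 12.5.

k ≈ 0.783, θ ≈ 12.5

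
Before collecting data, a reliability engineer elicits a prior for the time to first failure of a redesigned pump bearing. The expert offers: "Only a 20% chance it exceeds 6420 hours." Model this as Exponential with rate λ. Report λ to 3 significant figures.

P(T > 6420.0) = e^(−λ·6420.0) = 0.2, so λ = −ln(0.2)/6420.0 = 0.000251.

λ ≈ 0.000251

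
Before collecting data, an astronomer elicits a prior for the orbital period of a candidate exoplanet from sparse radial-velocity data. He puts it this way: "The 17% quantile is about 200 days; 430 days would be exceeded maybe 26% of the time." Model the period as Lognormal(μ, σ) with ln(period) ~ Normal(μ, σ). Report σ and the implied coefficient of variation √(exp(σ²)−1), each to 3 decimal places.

If T ~ Lognormal(μ,σ) then ln T ~ Normal(μ,σ), so the p-quantile of ln T is μ + z_p·σ.
ln(200) = 5.298 and ln(430) = 6.064; z_{0.17} = -0.9542, z_{0.74} = 0.6433.
σ = (6.064 − 5.298)/(0.6433 − (-0.9542)) = 0.479.
μ = 5.298 − (-0.9542)·0.479 = 5.756.
CV = √(exp(σ²)−1) = √(exp(0.2296)−1) = 0.508.

σ ≈ 0.479, CV ≈ 0.508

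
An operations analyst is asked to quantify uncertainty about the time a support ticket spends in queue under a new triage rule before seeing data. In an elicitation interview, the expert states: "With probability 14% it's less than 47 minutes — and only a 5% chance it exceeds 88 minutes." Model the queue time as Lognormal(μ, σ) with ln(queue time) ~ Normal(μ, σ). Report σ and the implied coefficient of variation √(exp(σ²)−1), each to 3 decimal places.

σ ≈ 0.230, CV ≈ 0.233

If T ~ Lognormal(μ,σ) then ln T ~ Normal(μ,σ), so the p-quantile of ln T is μ + z_p·σ.
ln(47) = 3.85 and ln(88) = 4.477; z_{0.14} = -1.08, z_{0.95} = 1.645.
σ = (4.477 − 3.85)/(1.645 − (-1.08)) = 0.230.
μ = 3.85 − (-1.08)·0.230 = 4.099.
CV = √(exp(σ²)−1) = √(exp(0.0530)−1) = 0.233.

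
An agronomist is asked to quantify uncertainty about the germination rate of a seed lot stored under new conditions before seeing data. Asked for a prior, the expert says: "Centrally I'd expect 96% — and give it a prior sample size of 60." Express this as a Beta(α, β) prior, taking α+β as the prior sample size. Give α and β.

Under the effective-sample-size interpretation, Beta(α, β) has prior mean α/(α+β) and prior sample size α+β.
So α+β = 60 and α/(α+β) = 0.96, giving α = 0.96·60 = 57.6 and β = 60 − 57.6 = 2.4.

α = 57.6, β = 2.4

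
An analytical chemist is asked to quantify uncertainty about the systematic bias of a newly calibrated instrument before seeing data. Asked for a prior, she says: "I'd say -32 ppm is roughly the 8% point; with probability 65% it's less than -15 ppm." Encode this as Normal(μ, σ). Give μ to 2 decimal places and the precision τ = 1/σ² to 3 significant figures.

μ = -18.66, τ = 0.0111

The p-quantile of Normal(μ,σ) is μ + z_p·σ, with z_{0.08} = -1.405 and z_{0.65} = 0.3853.
Eliminate σ: μ = (z₂·x₁ − z₁·x₂)/(z₂ − z₁) = (0.3853·-32 − (-1.405)·-15)/1.79 = -18.66.
Then σ = (x₂ − x₁)/(z₂ − z₁) = (-15 − -32)/1.79 = 9.50.
Precision τ = 1/σ² = 1/9.495² = 0.0111.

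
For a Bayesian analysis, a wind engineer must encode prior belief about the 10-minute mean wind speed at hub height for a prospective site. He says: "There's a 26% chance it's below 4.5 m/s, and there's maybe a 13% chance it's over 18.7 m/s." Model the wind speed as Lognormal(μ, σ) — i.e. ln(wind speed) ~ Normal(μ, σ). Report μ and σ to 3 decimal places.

μ ≈ 2.022, σ ≈ 0.805

If T ~ Lognormal(μ,σ) then ln T ~ Normal(μ,σ), so the p-quantile of ln T is μ + z_p·σ.
ln(4.5) = 1.504 and ln(18.7) = 2.929; z_{0.26} = -0.6433, z_{0.87} = 1.126.
σ = (2.929 − 1.504)/(1.126 − (-0.6433)) = 0.805.
μ = 1.504 − (-0.6433)·0.805 = 2.022.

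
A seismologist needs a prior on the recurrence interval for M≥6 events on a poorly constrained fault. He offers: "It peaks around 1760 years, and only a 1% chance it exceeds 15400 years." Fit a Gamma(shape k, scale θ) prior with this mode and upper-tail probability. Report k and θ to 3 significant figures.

Gamma(k,θ) with k>1 has mode (k−1)θ, so θ = 1760/(k−1).
Need P(X < 15400) = 0.99 with θ tied to k this way. Start at k = 2, θ = 1760: P(X<15400) ≈ 0.998.
Too high — lower k to spread out. Iterating converges to k ≈ 1.69.
Then θ = 1760/(1.69−1) ≈ 2540.

k ≈ 1.69, θ ≈ 2540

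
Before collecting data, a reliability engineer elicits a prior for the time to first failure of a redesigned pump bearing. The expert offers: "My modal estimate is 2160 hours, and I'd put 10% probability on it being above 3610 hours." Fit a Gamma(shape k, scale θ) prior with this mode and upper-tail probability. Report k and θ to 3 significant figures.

k ≈ 8.16, θ ≈ 302

Gamma(k,θ) with k>1 has mode (k−1)θ, so θ = 2160/(k−1).
Need P(X < 3610) = 0.9 with θ tied to k this way. Start at k = 2, θ = 2160: P(X<3610) ≈ 0.498.
Too low — raise k to concentrate. Iterating converges to k ≈ 8.16.
Then θ = 2160/(8.16−1) ≈ 302.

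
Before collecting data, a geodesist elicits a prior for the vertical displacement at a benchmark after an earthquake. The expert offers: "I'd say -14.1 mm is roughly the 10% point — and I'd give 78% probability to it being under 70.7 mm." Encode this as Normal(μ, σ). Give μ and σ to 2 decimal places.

The p-quantile of Normal(μ,σ) is μ + z_p·σ, with z_{0.1} = -1.282 and z_{0.78} = 0.7722.
Eliminate σ: μ = (z₂·x₁ − z₁·x₂)/(z₂ − z₁) = (0.7722·-14.1 − (-1.282)·70.7)/2.054 = 38.82.
Then σ = (x₂ − x₁)/(z₂ − z₁) = (70.7 − -14.1)/2.054 = 41.29.

μ = 38.82, σ = 41.29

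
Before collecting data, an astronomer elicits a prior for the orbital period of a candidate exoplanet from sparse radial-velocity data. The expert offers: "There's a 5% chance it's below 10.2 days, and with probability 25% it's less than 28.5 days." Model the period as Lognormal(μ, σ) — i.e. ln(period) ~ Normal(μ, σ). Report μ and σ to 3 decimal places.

μ ≈ 4.064, σ ≈ 1.059

If T ~ Lognormal(μ,σ) then ln T ~ Normal(μ,σ), so the p-quantile of ln T is μ + z_p·σ.
ln(10.2) = 2.322 and ln(28.5) = 3.35; z_{0.05} = -1.645, z_{0.25} = -0.6745.
σ = (3.35 − 2.322)/(-0.6745 − (-1.645)) = 1.059.
μ = 2.322 − (-1.645)·1.059 = 4.064.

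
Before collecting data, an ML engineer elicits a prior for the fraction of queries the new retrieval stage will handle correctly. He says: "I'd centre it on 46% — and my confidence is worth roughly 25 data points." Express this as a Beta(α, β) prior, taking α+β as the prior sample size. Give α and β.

Under the effective-sample-size interpretation, Beta(α, β) has prior mean α/(α+β) and prior sample size α+β.
So α+β = 25 and α/(α+β) = 0.46, giving α = 0.46·25 = 11.5 and β = 25 − 11.5 = 13.5.

α = 11.5, β = 13.5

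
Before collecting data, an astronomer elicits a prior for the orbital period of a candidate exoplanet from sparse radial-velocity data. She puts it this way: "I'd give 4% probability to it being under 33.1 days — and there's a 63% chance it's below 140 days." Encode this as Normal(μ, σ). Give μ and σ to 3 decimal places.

μ = 122.965, σ = 51.332

For Normal(μ,σ), the p-quantile is μ + z_p·σ. Here z_{0.04} = -1.751, z_{0.63} = 0.3319.
So 33.1 = μ − 1.751σ and 140 = μ + 0.3319σ.
Subtracting: σ = (140 − 33.1)/(0.3319 − (-1.751)) = 51.332.
Then μ = 33.1 − (-1.751)·51.332 = 122.965.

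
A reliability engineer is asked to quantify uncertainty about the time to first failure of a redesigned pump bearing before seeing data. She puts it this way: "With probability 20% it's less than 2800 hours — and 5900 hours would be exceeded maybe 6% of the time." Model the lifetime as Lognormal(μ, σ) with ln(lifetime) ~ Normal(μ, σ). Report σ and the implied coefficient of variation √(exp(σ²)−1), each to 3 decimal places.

σ ≈ 0.311, CV ≈ 0.319

If T ~ Lognormal(μ,σ) then ln T ~ Normal(μ,σ), so the p-quantile of ln T is μ + z_p·σ.
ln(2800) = 7.937 and ln(5900) = 8.683; z_{0.2} = -0.8416, z_{0.94} = 1.555.
σ = (8.683 − 7.937)/(1.555 − (-0.8416)) = 0.311.
μ = 7.937 − (-0.8416)·0.311 = 8.199.
CV = √(exp(σ²)−1) = √(exp(0.0967)−1) = 0.319.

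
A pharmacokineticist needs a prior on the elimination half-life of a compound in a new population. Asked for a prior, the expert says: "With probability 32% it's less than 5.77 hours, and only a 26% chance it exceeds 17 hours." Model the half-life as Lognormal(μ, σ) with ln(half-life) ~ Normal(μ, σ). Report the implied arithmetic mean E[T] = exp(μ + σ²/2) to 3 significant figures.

If T ~ Lognormal(μ,σ) then ln T ~ Normal(μ,σ), so the p-quantile of ln T is μ + z_p·σ.
ln(5.77) = 1.753 and ln(17) = 2.833; z_{0.32} = -0.4677, z_{0.74} = 0.6433.
σ = (2.833 − 1.753)/(0.6433 − (-0.4677)) = 0.973.
μ = 1.753 − (-0.4677)·0.973 = 2.208.
E[T] = exp(μ + σ²/2) = exp(2.208 + 0.4729) = 14.6 hours.

E[T] ≈ 14.6 hours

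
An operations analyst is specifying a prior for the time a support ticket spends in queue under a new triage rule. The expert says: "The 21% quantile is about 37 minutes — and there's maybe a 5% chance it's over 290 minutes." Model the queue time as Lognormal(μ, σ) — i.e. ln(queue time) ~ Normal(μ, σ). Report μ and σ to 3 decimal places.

μ ≈ 4.288, σ ≈ 0.840

If T ~ Lognormal(μ,σ) then ln T ~ Normal(μ,σ), so the p-quantile of ln T is μ + z_p·σ.
ln(37) = 3.611 and ln(290) = 5.67; z_{0.21} = -0.8064, z_{0.95} = 1.645.
σ = (5.67 − 3.611)/(1.645 − (-0.8064)) = 0.840.
μ = 3.611 − (-0.8064)·0.840 = 4.288.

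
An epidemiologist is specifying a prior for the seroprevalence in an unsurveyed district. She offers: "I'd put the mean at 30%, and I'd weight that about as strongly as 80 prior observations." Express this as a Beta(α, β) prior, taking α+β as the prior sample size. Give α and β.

α = 24, β = 56

Under the effective-sample-size interpretation, Beta(α, β) has prior mean α/(α+β) and prior sample size α+β.
So α+β = 80 and α/(α+β) = 0.3, giving α = 0.3·80 = 24 and β = 80 − 24 = 56.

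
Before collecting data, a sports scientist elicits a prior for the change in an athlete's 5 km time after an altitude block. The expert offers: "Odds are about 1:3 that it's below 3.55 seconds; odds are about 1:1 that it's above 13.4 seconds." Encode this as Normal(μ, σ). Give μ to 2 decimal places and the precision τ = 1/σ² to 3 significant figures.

The p-quantile of Normal(μ,σ) is μ + z_p·σ, with z_{0.25} = -0.6745 and z_{0.5} = 0.
Eliminate σ: μ = (z₂·x₁ − z₁·x₂)/(z₂ − z₁) = (0·3.55 − (-0.6745)·13.4)/0.6745 = 13.40.
Then σ = (x₂ − x₁)/(z₂ − z₁) = (13.4 − 3.55)/0.6745 = 14.60.
Precision τ = 1/σ² = 1/14.6² = 0.00469.

μ = 13.40, τ = 0.00469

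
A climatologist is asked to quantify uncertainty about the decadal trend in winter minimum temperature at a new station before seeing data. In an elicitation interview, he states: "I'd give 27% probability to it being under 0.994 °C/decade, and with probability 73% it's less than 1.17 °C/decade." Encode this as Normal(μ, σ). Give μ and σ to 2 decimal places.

The p-quantile of Normal(μ,σ) is μ + z_p·σ, with z_{0.27} = -0.6128 and z_{0.73} = 0.6128.
Eliminate σ: μ = (z₂·x₁ − z₁·x₂)/(z₂ − z₁) = (0.6128·0.994 − (-0.6128)·1.17)/1.226 = 1.08.
Then σ = (x₂ − x₁)/(z₂ − z₁) = (1.17 − 0.994)/1.226 = 0.14.

μ = 1.08, σ = 0.14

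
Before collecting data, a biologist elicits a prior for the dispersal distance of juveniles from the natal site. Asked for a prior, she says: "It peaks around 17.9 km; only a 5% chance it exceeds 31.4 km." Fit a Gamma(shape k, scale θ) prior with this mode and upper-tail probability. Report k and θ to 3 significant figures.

Gamma(k,θ) with k>1 has mode (k−1)θ, so θ = 17.9/(k−1).
Need P(X < 31.4) = 0.95 with θ tied to k this way. Start at k = 2, θ = 17.9: P(X<31.4) ≈ 0.523.
Too low — raise k to concentrate. Iterating converges to k ≈ 9.83.
Then θ = 17.9/(9.83−1) ≈ 2.03.

k ≈ 9.83, θ ≈ 2.03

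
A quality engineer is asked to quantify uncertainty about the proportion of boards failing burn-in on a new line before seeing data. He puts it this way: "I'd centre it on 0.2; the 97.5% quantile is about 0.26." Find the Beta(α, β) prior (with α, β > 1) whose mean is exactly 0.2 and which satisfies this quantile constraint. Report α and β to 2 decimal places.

α ≈ 37.51, β ≈ 150.03

With mean 0.2 fixed, write α = 0.2s, β = 0.8s where s = α+β.
Need P(θ < 0.26) = 0.975 under Beta(0.2s, 0.8s). Normal approximation: (q−m)/√(m(1−m)/s) ≈ z_{0.975} = 1.96, so s ≈ 0.2·0.8·(1.96)²/(0.26−0.2)² = 170.7.
At s = 170.7: P(θ<0.26) ≈ 0.969. Adjusting to match 0.975 gives s ≈ 187.54.
So α = 0.2·187.54 ≈ 37.51, β = 0.8·187.54 ≈ 150.03.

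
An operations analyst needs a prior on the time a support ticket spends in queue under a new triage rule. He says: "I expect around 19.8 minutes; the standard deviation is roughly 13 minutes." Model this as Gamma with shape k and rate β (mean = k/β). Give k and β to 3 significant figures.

For Gamma(k, rate β): mean = k/β, variance = k/β², so CV = 1/√k.
CV = SD/mean = 13/19.8 = 0.6566, hence k = 1/CV² = 2.32.
Then β = k/mean = 2.32/19.8 = 0.117.

k ≈ 2.32, β ≈ 0.117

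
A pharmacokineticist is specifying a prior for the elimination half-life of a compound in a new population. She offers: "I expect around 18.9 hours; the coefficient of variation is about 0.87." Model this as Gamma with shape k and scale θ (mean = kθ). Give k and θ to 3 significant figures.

For Gamma(k, scale θ): mean = kθ, variance = kθ², so CV = 1/√k.
CV = 0.87, hence k = 1/CV² = 1.32.
Then θ = mean/k = 18.9/1.32 = 14.3.

k ≈ 1.32, θ ≈ 14.3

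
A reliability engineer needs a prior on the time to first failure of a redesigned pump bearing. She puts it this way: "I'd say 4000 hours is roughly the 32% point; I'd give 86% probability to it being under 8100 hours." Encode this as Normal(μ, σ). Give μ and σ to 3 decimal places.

The p-quantile of Normal(μ,σ) is μ + z_p·σ, with z_{0.32} = -0.4677 and z_{0.86} = 1.08.
Eliminate σ: μ = (z₂·x₁ − z₁·x₂)/(z₂ − z₁) = (1.08·4000 − (-0.4677)·8100)/1.548 = 5238.723.
Then σ = (x₂ − x₁)/(z₂ − z₁) = (8100 − 4000)/1.548 = 2648.548.

μ = 5238.723, σ = 2648.548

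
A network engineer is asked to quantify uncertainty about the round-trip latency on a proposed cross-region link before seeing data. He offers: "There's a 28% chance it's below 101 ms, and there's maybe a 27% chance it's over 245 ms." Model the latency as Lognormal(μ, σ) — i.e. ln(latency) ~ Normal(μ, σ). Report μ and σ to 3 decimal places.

μ ≈ 5.047, σ ≈ 0.741

If T ~ Lognormal(μ,σ) then ln T ~ Normal(μ,σ), so the p-quantile of ln T is μ + z_p·σ.
ln(101) = 4.615 and ln(245) = 5.501; z_{0.28} = -0.5828, z_{0.73} = 0.6128.
σ = (5.501 − 4.615)/(0.6128 − (-0.5828)) = 0.741.
μ = 4.615 − (-0.5828)·0.741 = 5.047.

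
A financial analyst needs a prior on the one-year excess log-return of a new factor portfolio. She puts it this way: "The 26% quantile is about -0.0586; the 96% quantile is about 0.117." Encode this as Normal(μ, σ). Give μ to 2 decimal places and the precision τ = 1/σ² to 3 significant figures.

For Normal(μ,σ), the p-quantile is μ + z_p·σ. Here z_{0.26} = -0.6433, z_{0.96} = 1.751.
So -0.0586 = μ − 0.6433σ and 0.117 = μ + 1.751σ.
Subtracting: σ = (0.117 − -0.0586)/(1.751 − (-0.6433)) = 0.07.
Then μ = -0.0586 − (-0.6433)·0.07 = -0.01.
Precision τ = 1/σ² = 1/0.07335² = 186.

μ = -0.01, τ = 186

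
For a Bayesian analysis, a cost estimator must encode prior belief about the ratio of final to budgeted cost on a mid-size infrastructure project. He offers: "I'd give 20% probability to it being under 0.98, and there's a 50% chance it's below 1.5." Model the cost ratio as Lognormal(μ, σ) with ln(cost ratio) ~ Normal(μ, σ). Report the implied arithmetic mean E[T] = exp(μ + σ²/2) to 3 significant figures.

E[T] ≈ 1.7

If T ~ Lognormal(μ,σ) then ln T ~ Normal(μ,σ), so the p-quantile of ln T is μ + z_p·σ.
ln(0.98) = -0.0202 and ln(1.5) = 0.4055; z_{0.2} = -0.8416, z_{0.5} = 0.
σ = (0.4055 − -0.0202)/(0 − (-0.8416)) = 0.506.
μ = -0.0202 − (-0.8416)·0.506 = 0.405.
E[T] = exp(μ + σ²/2) = exp(0.405 + 0.1279) = 1.7.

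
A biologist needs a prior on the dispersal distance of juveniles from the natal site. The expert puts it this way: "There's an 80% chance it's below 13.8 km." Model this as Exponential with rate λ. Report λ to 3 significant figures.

P(T < 13.8) = 1 − e^(−λ·13.8) = 0.8, so λ = −ln(1−0.8)/13.8 = −ln(0.2)/13.8 = 0.117.

λ ≈ 0.117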